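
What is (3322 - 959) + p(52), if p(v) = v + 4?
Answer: 2419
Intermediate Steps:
p(v) = 4 + v
(3322 - 959) + p(52) = (3322 - 959) + (4 + 52) = 2363 + 56 = 2419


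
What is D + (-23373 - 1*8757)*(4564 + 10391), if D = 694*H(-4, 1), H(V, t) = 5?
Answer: -480500680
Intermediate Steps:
D = 3470 (D = 694*5 = 3470)
D + (-23373 - 1*8757)*(4564 + 10391) = 3470 + (-23373 - 1*8757)*(4564 + 10391) = 3470 + (-23373 - 8757)*14955 = 3470 - 32130*14955 = 3470 - 480504150 = -480500680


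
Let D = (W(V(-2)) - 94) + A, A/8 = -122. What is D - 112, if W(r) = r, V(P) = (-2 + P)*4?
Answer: -1198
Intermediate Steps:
V(P) = -8 + 4*P
A = -976 (A = 8*(-122) = -976)
D = -1086 (D = ((-8 + 4*(-2)) - 94) - 976 = ((-8 - 8) - 94) - 976 = (-16 - 94) - 976 = -110 - 976 = -1086)
D - 112 = -1086 - 112 = -1198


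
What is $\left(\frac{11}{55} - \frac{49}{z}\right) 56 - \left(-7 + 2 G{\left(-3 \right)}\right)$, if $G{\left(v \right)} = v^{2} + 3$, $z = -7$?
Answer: $\frac{1931}{5} \approx 386.2$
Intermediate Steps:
$G{\left(v \right)} = 3 + v^{2}$
$\left(\frac{11}{55} - \frac{49}{z}\right) 56 - \left(-7 + 2 G{\left(-3 \right)}\right) = \left(\frac{11}{55} - \frac{49}{-7}\right) 56 + \left(- 2 \left(3 + \left(-3\right)^{2}\right) + 7\right) = \left(11 \cdot \frac{1}{55} - -7\right) 56 + \left(- 2 \left(3 + 9\right) + 7\right) = \left(\frac{1}{5} + 7\right) 56 + \left(\left(-2\right) 12 + 7\right) = \frac{36}{5} \cdot 56 + \left(-24 + 7\right) = \frac{2016}{5} - 17 = \frac{1931}{5}$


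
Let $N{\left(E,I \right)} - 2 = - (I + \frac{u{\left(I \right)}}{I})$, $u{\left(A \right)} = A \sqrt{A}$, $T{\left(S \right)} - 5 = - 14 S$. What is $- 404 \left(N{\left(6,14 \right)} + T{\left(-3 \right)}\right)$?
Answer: $-14140 + 404 \sqrt{14} \approx -12628.0$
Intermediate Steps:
$T{\left(S \right)} = 5 - 14 S$
$u{\left(A \right)} = A^{\frac{3}{2}}$
$N{\left(E,I \right)} = 2 - I - \sqrt{I}$ ($N{\left(E,I \right)} = 2 - \left(I + \frac{I^{\frac{3}{2}}}{I}\right) = 2 - \left(I + \sqrt{I}\right) = 2 - I - \sqrt{I}$)
$- 404 \left(N{\left(6,14 \right)} + T{\left(-3 \right)}\right) = - 404 \left(\left(2 - 14 - \sqrt{14}\right) + \left(5 - -42\right)\right) = - 404 \left(\left(2 - 14 - \sqrt{14}\right) + \left(5 + 42\right)\right) = - 404 \left(\left(-12 - \sqrt{14}\right) + 47\right) = - 404 \left(35 - \sqrt{14}\right) = -14140 + 404 \sqrt{14}$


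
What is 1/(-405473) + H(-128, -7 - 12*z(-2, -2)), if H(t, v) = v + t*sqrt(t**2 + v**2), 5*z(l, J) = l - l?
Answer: -2838312/405473 - 128*sqrt(16433) ≈ -16415.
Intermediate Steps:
z(l, J) = 0 (z(l, J) = (l - l)/5 = (1/5)*0 = 0)
1/(-405473) + H(-128, -7 - 12*z(-2, -2)) = 1/(-405473) + ((-7 - 12*0) - 128*sqrt((-128)**2 + (-7 - 12*0)**2)) = -1/405473 + ((-7 + 0) - 128*sqrt(16384 + (-7 + 0)**2)) = -1/405473 + (-7 - 128*sqrt(16384 + (-7)**2)) = -1/405473 + (-7 - 128*sqrt(16384 + 49)) = -1/405473 + (-7 - 128*sqrt(16433)) = -2838312/405473 - 128*sqrt(16433)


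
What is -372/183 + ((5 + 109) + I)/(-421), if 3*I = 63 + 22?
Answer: -182659/77043 ≈ -2.3709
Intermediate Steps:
I = 85/3 (I = (63 + 22)/3 = (1/3)*85 = 85/3 ≈ 28.333)
-372/183 + ((5 + 109) + I)/(-421) = -372/183 + ((5 + 109) + 85/3)/(-421) = -372*1/183 + (114 + 85/3)*(-1/421) = -124/61 + (427/3)*(-1/421) = -124/61 - 427/1263 = -182659/77043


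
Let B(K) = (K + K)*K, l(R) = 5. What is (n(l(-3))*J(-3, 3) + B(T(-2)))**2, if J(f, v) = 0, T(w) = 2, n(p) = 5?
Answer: 64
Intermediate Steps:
B(K) = 2*K**2 (B(K) = (2*K)*K = 2*K**2)
(n(l(-3))*J(-3, 3) + B(T(-2)))**2 = (5*0 + 2*2**2)**2 = (0 + 2*4)**2 = (0 + 8)**2 = 8**2 = 64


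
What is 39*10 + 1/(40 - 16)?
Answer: 9361/24 ≈ 390.04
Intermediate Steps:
39*10 + 1/(40 - 16) = 390 + 1/24 = 9361/24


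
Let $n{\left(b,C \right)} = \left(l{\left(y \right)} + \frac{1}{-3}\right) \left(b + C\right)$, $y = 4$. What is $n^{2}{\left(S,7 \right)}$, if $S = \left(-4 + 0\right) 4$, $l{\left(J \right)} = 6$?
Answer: $2601$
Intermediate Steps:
$S = -16$ ($S = \left(-4\right) 4 = -16$)
$n{\left(b,C \right)} = \frac{17 C}{3} + \frac{17 b}{3}$ ($n{\left(b,C \right)} = \left(6 + \frac{1}{-3}\right) \left(b + C\right) = \left(6 - \frac{1}{3}\right) \left(C + b\right) = \frac{17 \left(C + b\right)}{3} = \frac{17 C}{3} + \frac{17 b}{3}$)
$n^{2}{\left(S,7 \right)} = \left(\frac{17}{3} \cdot 7 + \frac{17}{3} \left(-16\right)\right)^{2} = \left(\frac{119}{3} - \frac{272}{3}\right)^{2} = \left(-51\right)^{2} = 2601$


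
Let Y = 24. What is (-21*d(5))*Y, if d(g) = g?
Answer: -2520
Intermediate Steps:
(-21*d(5))*Y = -21*5*24 = -105*24 = -2520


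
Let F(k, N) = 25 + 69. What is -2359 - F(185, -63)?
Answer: -2453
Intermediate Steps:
F(k, N) = 94
-2359 - F(185, -63) = -2359 - 1*94 = -2359 - 94 = -2453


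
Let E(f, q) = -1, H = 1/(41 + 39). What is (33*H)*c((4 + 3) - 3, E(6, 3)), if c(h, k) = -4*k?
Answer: 33/20 ≈ 1.6500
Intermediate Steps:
H = 1/80 ≈ 0.012500
(33*H)*c((4 + 3) - 3, E(6, 3)) = (33*(1/80))*(-4*(-1)) = (33/80)*4 = 33/20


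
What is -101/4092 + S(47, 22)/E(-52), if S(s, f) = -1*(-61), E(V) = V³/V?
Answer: -5873/2766192 ≈ -0.0021231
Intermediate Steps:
E(V) = V²
S(s, f) = 61
-101/4092 + S(47, 22)/E(-52) = -101/4092 + 61/((-52)²) = -101*1/4092 + 61/2704 = -101/4092 + 61*(1/2704) = -101/4092 + 61/2704 = -5873/2766192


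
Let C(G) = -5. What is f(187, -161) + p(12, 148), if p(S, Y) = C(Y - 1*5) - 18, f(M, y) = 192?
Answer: 169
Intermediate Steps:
p(S, Y) = -23 (p(S, Y) = -5 - 18 = -23)
f(187, -161) + p(12, 148) = 192 - 23 = 169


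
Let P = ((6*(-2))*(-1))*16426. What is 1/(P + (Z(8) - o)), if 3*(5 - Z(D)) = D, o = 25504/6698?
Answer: 10047/1980369451 ≈ 5.0733e-6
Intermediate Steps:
o = 12752/3349 (o = 25504*(1/6698) = 12752/3349 ≈ 3.8077)
Z(D) = 5 - D/3
P = 197112 (P = -12*(-1)*16426 = 12*16426 = 197112)
1/(P + (Z(8) - o)) = 1/(197112 + ((5 - ⅓*8) - 1*12752/3349)) = 1/(197112 + ((5 - 8/3) - 12752/3349)) = 1/(197112 + (7/3 - 12752/3349)) = 1/(197112 - 14813/10047) = 1/(1980369451/10047) = 10047/1980369451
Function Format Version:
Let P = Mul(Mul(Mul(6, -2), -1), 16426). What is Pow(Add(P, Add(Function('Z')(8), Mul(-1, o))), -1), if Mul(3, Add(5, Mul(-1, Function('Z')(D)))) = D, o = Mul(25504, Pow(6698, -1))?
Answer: Rational(10047, 1980369451) ≈ 5.0733e-6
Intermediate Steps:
o = Rational(12752, 3349) (o = Mul(25504, Rational(1, 6698)) = Rational(12752, 3349) ≈ 3.8077)
Function('Z')(D) = Add(5, Mul(Rational(-1, 3), D))
P = 197112 (P = Mul(Mul(-12, -1), 16426) = Mul(12, 16426) = 197112)
Pow(Add(P, Add(Function('Z')(8), Mul(-1, o))), -1) = Pow(Add(197112, Add(Add(5, Mul(Rational(-1, 3), 8)), Mul(-1, Rational(12752, 3349)))), -1) = Pow(Add(197112, Add(Add(5, Rational(-8, 3)), Rational(-12752, 3349))), -1) = Pow(Add(197112, Add(Rational(7, 3), Rational(-12752, 3349))), -1) = Pow(Add(197112, Rational(-14813, 10047)), -1) = Pow(Rational(1980369451, 10047), -1) = Rational(10047, 1980369451)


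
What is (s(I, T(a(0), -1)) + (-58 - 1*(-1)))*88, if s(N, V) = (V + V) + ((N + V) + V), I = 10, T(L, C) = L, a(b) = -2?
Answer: -4840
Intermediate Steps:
s(N, V) = N + 4*V (s(N, V) = 2*V + (N + 2*V) = N + 4*V)
(s(I, T(a(0), -1)) + (-58 - 1*(-1)))*88 = ((10 + 4*(-2)) + (-58 - 1*(-1)))*88 = ((10 - 8) + (-58 + 1))*88 = (2 - 57)*88 = -55*88 = -4840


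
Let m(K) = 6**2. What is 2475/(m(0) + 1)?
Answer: 2475/37 ≈ 66.892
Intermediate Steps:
m(K) = 36
2475/(m(0) + 1) = 2475/(36 + 1) = 2475/37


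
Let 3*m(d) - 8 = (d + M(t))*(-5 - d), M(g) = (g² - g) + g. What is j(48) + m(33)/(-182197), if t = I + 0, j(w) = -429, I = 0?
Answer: -234486293/546591 ≈ -429.00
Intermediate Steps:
t = 0 (t = 0 + 0 = 0)
M(g) = g²
m(d) = 8/3 + d*(-5 - d)/3 (m(d) = 8/3 + ((d + 0²)*(-5 - d))/3 = 8/3 + ((d + 0)*(-5 - d))/3 = 8/3 + (d*(-5 - d))/3 = 8/3 + d*(-5 - d)/3)
j(48) + m(33)/(-182197) = -429 + (8/3 - 5/3*33 - ⅓*33²)/(-182197) = -429 + (8/3 - 55 - ⅓*1089)*(-1/182197) = -429 + (8/3 - 55 - 363)*(-1/182197) = -429 - 1246/3*(-1/182197) = -429 + 1246/546591 = -234486293/546591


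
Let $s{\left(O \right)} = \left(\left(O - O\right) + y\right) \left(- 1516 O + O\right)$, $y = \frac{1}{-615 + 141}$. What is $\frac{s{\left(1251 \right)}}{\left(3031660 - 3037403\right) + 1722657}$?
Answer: $\frac{631755}{271272412} \approx 0.0023289$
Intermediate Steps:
$y = - \frac{1}{474}$ ($y = \frac{1}{-474} = - \frac{1}{474} \approx -0.0021097$)
$s{\left(O \right)} = \frac{505 O}{158}$ ($s{\left(O \right)} = \left(\left(O - O\right) - \frac{1}{474}\right) \left(- 1516 O + O\right) = \left(0 - \frac{1}{474}\right) \left(- 1515 O\right) = - \frac{\left(-1515\right) O}{474} = \frac{505 O}{158}$)
$\frac{s{\left(1251 \right)}}{\left(3031660 - 3037403\right) + 1722657} = \frac{\frac{505}{158} \cdot 1251}{\left(3031660 - 3037403\right) + 1722657} = \frac{631755}{158 \left(-5743 + 1722657\right)} = \frac{631755}{158 \cdot 1716914} = \frac{631755}{158} \cdot \frac{1}{1716914} = \frac{631755}{271272412}$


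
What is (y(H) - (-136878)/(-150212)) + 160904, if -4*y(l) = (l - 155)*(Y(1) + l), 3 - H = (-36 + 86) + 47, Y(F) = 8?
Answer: 5841353707/37553 ≈ 1.5555e+5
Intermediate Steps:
H = -94 (H = 3 - ((-36 + 86) + 47) = 3 - (50 + 47) = 3 - 1*97 = 3 - 97 = -94)
y(l) = -(-155 + l)*(8 + l)/4 (y(l) = -(l - 155)*(8 + l)/4 = -(-155 + l)*(8 + l)/4)
(y(H) - (-136878)/(-150212)) + 160904 = ((310 - 1/4*(-94)**2 + (147/4)*(-94)) - (-136878)/(-150212)) + 160904 = ((310 - 1/4*8836 - 6909/2) - (-136878)*(-1)/150212) + 160904 = ((310 - 2209 - 6909/2) - 1*68439/75106) + 160904 = (-10707/2 - 68439/75106) + 160904 = -201074205/37553 + 160904 = 5841353707/37553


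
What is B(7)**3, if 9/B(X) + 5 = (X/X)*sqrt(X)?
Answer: -115/4 - 41*sqrt(7)/4 ≈ -55.869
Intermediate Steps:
B(X) = 9/(-5 + sqrt(X)) (B(X) = 9/(-5 + (X/X)*sqrt(X)) = 9/(-5 + 1*sqrt(X)) = 9/(-5 + sqrt(X)))
B(7)**3 = (9*7/(7**(3/2) - 5*7))**3 = (9*7/(7*sqrt(7) - 35))**3 = (9*7/(-35 + 7*sqrt(7)))**3 = (63/(-35 + 7*sqrt(7)))**3 = 250047/(-35 + 7*sqrt(7))**3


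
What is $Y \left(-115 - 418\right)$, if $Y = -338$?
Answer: $180154$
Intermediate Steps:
$Y \left(-115 - 418\right) = - 338 \left(-115 - 418\right) = \left(-338\right) \left(-533\right) = 180154$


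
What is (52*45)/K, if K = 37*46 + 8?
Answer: 26/19 ≈ 1.3684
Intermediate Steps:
K = 1710 (K = 1702 + 8 = 1710)
(52*45)/K = (52*45)/1710 = 2340*(1/1710) = 26/19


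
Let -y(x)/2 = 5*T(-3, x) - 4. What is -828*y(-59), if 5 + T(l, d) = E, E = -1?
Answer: -56304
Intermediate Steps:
T(l, d) = -6 (T(l, d) = -5 - 1 = -6)
y(x) = 68 (y(x) = -2*(5*(-6) - 4) = -2*(-30 - 4) = -2*(-34) = 68)
-828*y(-59) = -828*68 = -56304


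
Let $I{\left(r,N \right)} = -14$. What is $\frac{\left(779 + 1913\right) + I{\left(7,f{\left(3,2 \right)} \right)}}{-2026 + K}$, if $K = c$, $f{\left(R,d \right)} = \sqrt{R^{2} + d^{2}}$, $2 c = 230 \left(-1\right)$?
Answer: $- \frac{2678}{2141} \approx -1.2508$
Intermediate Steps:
$c = -115$ ($c = \frac{230 \left(-1\right)}{2} = \frac{1}{2} \left(-230\right) = -115$)
$K = -115$
$\frac{\left(779 + 1913\right) + I{\left(7,f{\left(3,2 \right)} \right)}}{-2026 + K} = \frac{\left(779 + 1913\right) - 14}{-2026 - 115} = \frac{2692 - 14}{-2141} = 2678 \left(- \frac{1}{2141}\right) = - \frac{2678}{2141}$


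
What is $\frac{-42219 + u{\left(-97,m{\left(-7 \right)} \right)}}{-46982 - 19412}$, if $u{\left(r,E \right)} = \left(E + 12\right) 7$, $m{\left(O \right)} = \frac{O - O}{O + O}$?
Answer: $\frac{42135}{66394} \approx 0.63462$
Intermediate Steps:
$m{\left(O \right)} = 0$ ($m{\left(O \right)} = \frac{0}{2 O} = 0 \frac{1}{2 O} = 0$)
$u{\left(r,E \right)} = 84 + 7 E$ ($u{\left(r,E \right)} = \left(12 + E\right) 7 = 84 + 7 E$)
$\frac{-42219 + u{\left(-97,m{\left(-7 \right)} \right)}}{-46982 - 19412} = \frac{-42219 + \left(84 + 7 \cdot 0\right)}{-46982 - 19412} = \frac{-42219 + \left(84 + 0\right)}{-66394} = \left(-42219 + 84\right) \left(- \frac{1}{66394}\right) = \left(-42135\right) \left(- \frac{1}{66394}\right) = \frac{42135}{66394}$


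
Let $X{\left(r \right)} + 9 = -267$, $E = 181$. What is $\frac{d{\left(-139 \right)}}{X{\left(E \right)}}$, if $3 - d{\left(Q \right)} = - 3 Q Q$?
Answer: $- \frac{9661}{46} \approx -210.02$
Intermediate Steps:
$X{\left(r \right)} = -276$ ($X{\left(r \right)} = -9 - 267 = -276$)
$d{\left(Q \right)} = 3 + 3 Q^{2}$ ($d{\left(Q \right)} = 3 - - 3 Q Q = 3 - - 3 Q^{2} = 3 + 3 Q^{2}$)
$\frac{d{\left(-139 \right)}}{X{\left(E \right)}} = \frac{3 + 3 \left(-139\right)^{2}}{-276} = \left(3 + 3 \cdot 19321\right) \left(- \frac{1}{276}\right) = \left(3 + 57963\right) \left(- \frac{1}{276}\right) = 57966 \left(- \frac{1}{276}\right) = - \frac{9661}{46}$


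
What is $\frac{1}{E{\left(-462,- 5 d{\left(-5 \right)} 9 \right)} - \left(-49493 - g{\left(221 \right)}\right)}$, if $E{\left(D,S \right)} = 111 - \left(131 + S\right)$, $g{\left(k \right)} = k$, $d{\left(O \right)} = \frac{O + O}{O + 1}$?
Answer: $\frac{2}{99613} \approx 2.0078 \cdot 10^{-5}$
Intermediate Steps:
$d{\left(O \right)} = \frac{2 O}{1 + O}$
$E{\left(D,S \right)} = -20 - S$
$\frac{1}{E{\left(-462,- 5 d{\left(-5 \right)} 9 \right)} - \left(-49493 - g{\left(221 \right)}\right)} = \frac{1}{\left(-20 - - 5 \cdot 2 \left(-5\right) \frac{1}{1 - 5} \cdot 9\right) + \left(\left(221 + 280035\right) - 230542\right)} = \frac{1}{\left(-20 - - 5 \cdot 2 \left(-5\right) \frac{1}{-4} \cdot 9\right) + \left(280256 - 230542\right)} = \frac{1}{\left(-20 - - 5 \cdot 2 \left(-5\right) \left(- \frac{1}{4}\right) 9\right) + 49714} = \frac{1}{\left(-20 - \left(-5\right) \frac{5}{2} \cdot 9\right) + 49714} = \frac{1}{\left(-20 - \left(- \frac{25}{2}\right) 9\right) + 49714} = \frac{1}{\left(-20 - - \frac{225}{2}\right) + 49714} = \frac{1}{\left(-20 + \frac{225}{2}\right) + 49714} = \frac{1}{\frac{185}{2} + 49714} = \frac{1}{\frac{99613}{2}} = \frac{2}{99613}$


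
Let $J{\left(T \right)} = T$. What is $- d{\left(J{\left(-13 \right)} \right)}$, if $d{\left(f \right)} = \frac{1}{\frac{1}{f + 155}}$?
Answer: $-142$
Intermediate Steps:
$d{\left(f \right)} = 155 + f$ ($d{\left(f \right)} = \frac{1}{\frac{1}{155 + f}} = 155 + f$)
$- d{\left(J{\left(-13 \right)} \right)} = - (155 - 13) = \left(-1\right) 142 = -142$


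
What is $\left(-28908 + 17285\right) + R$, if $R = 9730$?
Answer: $-1893$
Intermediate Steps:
$\left(-28908 + 17285\right) + R = \left(-28908 + 17285\right) + 9730 = -11623 + 9730 = -1893$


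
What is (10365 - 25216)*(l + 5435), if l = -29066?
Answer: 350943981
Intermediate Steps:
(10365 - 25216)*(l + 5435) = (10365 - 25216)*(-29066 + 5435) = -14851*(-23631) = 350943981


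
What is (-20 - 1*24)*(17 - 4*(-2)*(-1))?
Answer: -396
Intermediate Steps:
(-20 - 1*24)*(17 - 4*(-2)*(-1)) = (-20 - 24)*(17 + 8*(-1)) = -44*(17 - 8) = -44*9 = -396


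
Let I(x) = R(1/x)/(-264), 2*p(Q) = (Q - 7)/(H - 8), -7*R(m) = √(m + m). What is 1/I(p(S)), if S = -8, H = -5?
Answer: 924*√195/13 ≈ 992.54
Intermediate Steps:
R(m) = -√2*√m/7 (R(m) = -√(m + m)/7 = -√2*√m/7)
p(Q) = 7/26 - Q/26 (p(Q) = ((Q - 7)/(-5 - 8))/2 = ((-7 + Q)/(-13))/2 = ((-7 + Q)*(-1/13))/2 = (7/13 - Q/13)/2 = 7/26 - Q/26)
I(x) = √2*√(1/x)/1848 (I(x) = -√2*√(1/x)/7/(-264) = -√2*√(1/x)/7*(-1/264) = √2*√(1/x)/1848)
1/I(p(S)) = 1/(√2*√(1/(7/26 - 1/26*(-8)))/1848) = 1/(√2*√(1/(7/26 + 4/13))/1848) = 1/(√2*√(1/(15/26))/1848) = 1/(√2*√(26/15)/1848) = 1/(√2*(√390/15)/1848) = 1/(√195/13860) = 924*√195/13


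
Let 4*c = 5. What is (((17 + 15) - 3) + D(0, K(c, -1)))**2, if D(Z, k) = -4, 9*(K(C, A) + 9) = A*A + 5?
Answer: 625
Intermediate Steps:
c = 5/4 (c = (1/4)*5 = 5/4 ≈ 1.2500)
K(C, A) = -76/9 + A**2/9 (K(C, A) = -9 + (A*A + 5)/9 = -9 + (A**2 + 5)/9 = -9 + (5 + A**2)/9 = -9 + (5/9 + A**2/9) = -76/9 + A**2/9)
(((17 + 15) - 3) + D(0, K(c, -1)))**2 = (((17 + 15) - 3) - 4)**2 = ((32 - 3) - 4)**2 = (29 - 4)**2 = 25**2 = 625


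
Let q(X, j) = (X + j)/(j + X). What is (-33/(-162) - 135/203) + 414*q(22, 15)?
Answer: 4533211/10962 ≈ 413.54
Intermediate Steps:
q(X, j) = 1 (q(X, j) = (X + j)/(X + j) = 1)
(-33/(-162) - 135/203) + 414*q(22, 15) = (-33/(-162) - 135/203) + 414*1 = (-33*(-1/162) - 135*1/203) + 414 = (11/54 - 135/203) + 414 = -5057/10962 + 414 = 4533211/10962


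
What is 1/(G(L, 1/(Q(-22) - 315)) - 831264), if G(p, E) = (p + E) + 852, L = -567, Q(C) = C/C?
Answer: -314/260927407 ≈ -1.2034e-6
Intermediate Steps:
Q(C) = 1
G(p, E) = 852 + E + p (G(p, E) = (E + p) + 852 = 852 + E + p)
1/(G(L, 1/(Q(-22) - 315)) - 831264) = 1/((852 + 1/(1 - 315) - 567) - 831264) = 1/((852 + 1/(-314) - 567) - 831264) = 1/((852 - 1/314 - 567) - 831264) = 1/(89489/314 - 831264) = 1/(-260927407/314) = -314/260927407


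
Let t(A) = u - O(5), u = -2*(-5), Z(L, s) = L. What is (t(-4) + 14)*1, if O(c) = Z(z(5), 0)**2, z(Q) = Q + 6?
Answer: -97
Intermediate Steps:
z(Q) = 6 + Q
O(c) = 121 (O(c) = (6 + 5)**2 = 11**2 = 121)
u = 10
t(A) = -111 (t(A) = 10 - 1*121 = 10 - 121 = -111)
(t(-4) + 14)*1 = (-111 + 14)*1 = -97*1 = -97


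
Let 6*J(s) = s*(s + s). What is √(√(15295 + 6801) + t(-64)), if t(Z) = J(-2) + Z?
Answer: 2*√(-141 + 9*√1381)/3 ≈ 9.2726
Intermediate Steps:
J(s) = s²/3 (J(s) = (s*(s + s))/6 = (s*(2*s))/6 = (2*s²)/6 = s²/3)
t(Z) = 4/3 + Z (t(Z) = (⅓)*(-2)² + Z = (⅓)*4 + Z = 4/3 + Z)
√(√(15295 + 6801) + t(-64)) = √(√(15295 + 6801) + (4/3 - 64)) = √(√22096 - 188/3) = √(4*√1381 - 188/3) = √(-188/3 + 4*√1381)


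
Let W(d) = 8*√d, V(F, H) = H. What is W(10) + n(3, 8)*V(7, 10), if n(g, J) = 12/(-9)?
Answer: -40/3 + 8*√10 ≈ 11.965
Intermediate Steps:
n(g, J) = -4/3 (n(g, J) = 12*(-⅑) = -4/3)
W(10) + n(3, 8)*V(7, 10) = 8*√10 - 4/3*10 = 8*√10 - 40/3 = -40/3 + 8*√10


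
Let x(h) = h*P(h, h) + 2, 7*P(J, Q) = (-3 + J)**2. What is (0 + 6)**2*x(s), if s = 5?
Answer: 1224/7 ≈ 174.86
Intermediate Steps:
P(J, Q) = (-3 + J)**2/7
x(h) = 2 + h*(-3 + h)**2/7 (x(h) = h*((-3 + h)**2/7) + 2 = h*(-3 + h)**2/7 + 2 = 2 + h*(-3 + h)**2/7)
(0 + 6)**2*x(s) = (0 + 6)**2*(2 + (1/7)*5*(-3 + 5)**2) = 6**2*(2 + (1/7)*5*2**2) = 36*(2 + (1/7)*5*4) = 36*(2 + 20/7) = 36*(34/7) = 1224/7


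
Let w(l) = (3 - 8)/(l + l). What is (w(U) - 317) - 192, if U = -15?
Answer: -3053/6 ≈ -508.83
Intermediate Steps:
w(l) = -5/(2*l) (w(l) = -5*1/(2*l) = -5/(2*l))
(w(U) - 317) - 192 = (-5/2/(-15) - 317) - 192 = (-5/2*(-1/15) - 317) - 192 = (1/6 - 317) - 192 = -1901/6 - 192 = -3053/6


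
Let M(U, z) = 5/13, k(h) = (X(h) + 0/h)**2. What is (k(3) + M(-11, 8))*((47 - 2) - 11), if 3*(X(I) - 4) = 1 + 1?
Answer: 88162/117 ≈ 753.52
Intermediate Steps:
X(I) = 14/3 (X(I) = 4 + (1 + 1)/3 = 4 + (1/3)*2 = 4 + 2/3 = 14/3)
k(h) = 196/9 (k(h) = (14/3 + 0/h)**2 = (14/3 + 0)**2 = (14/3)**2 = 196/9)
M(U, z) = 5/13 (M(U, z) = 5*(1/13) = 5/13)
(k(3) + M(-11, 8))*((47 - 2) - 11) = (196/9 + 5/13)*((47 - 2) - 11) = 2593*(45 - 11)/117 = (2593/117)*34 = 88162/117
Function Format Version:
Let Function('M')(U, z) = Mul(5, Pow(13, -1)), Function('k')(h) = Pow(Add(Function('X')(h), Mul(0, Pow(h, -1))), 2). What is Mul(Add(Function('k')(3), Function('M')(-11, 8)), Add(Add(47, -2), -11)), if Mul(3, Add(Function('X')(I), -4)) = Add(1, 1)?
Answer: Rational(88162, 117) ≈ 753.52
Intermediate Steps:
Function('X')(I) = Rational(14, 3) (Function('X')(I) = Add(4, Mul(Rational(1, 3), Add(1, 1))) = Add(4, Mul(Rational(1, 3), 2)) = Add(4, Rational(2, 3)) = Rational(14, 3))
Function('k')(h) = Rational(196, 9) (Function('k')(h) = Pow(Add(Rational(14, 3), Mul(0, Pow(h, -1))), 2) = Pow(Add(Rational(14, 3), 0), 2) = Pow(Rational(14, 3), 2) = Rational(196, 9))
Function('M')(U, z) = Rational(5, 13) (Function('M')(U, z) = Mul(5, Rational(1, 13)) = Rational(5, 13))
Mul(Add(Function('k')(3), Function('M')(-11, 8)), Add(Add(47, -2), -11)) = Mul(Add(Rational(196, 9), Rational(5, 13)), Add(Add(47, -2), -11)) = Mul(Rational(2593, 117), Add(45, -11)) = Mul(Rational(2593, 117), 34) = Rational(88162, 117)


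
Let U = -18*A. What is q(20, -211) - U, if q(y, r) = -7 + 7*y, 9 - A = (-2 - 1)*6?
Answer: 619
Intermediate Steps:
A = 27 (A = 9 - (-2 - 1)*6 = 9 - (-3)*6 = 9 - 1*(-18) = 9 + 18 = 27)
U = -486 (U = -18*27 = -486)
q(20, -211) - U = (-7 + 7*20) - 1*(-486) = (-7 + 140) + 486 = 133 + 486 = 619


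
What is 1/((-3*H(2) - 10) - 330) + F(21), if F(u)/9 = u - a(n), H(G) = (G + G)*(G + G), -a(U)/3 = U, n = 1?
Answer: 83807/388 ≈ 216.00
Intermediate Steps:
a(U) = -3*U
H(G) = 4*G**2 (H(G) = (2*G)*(2*G) = 4*G**2)
F(u) = 27 + 9*u (F(u) = 9*(u - (-3)) = 9*(u - 1*(-3)) = 9*(u + 3) = 9*(3 + u) = 27 + 9*u)
1/((-3*H(2) - 10) - 330) + F(21) = 1/((-12*2**2 - 10) - 330) + (27 + 9*21) = 1/((-12*4 - 10) - 330) + (27 + 189) = 1/((-3*16 - 10) - 330) + 216 = 1/((-48 - 10) - 330) + 216 = 1/(-58 - 330) + 216 = 1/(-388) + 216 = -1/388 + 216 = 83807/388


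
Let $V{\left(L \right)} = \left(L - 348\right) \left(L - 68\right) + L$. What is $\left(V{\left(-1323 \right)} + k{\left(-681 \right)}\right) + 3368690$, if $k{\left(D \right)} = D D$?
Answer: $6155489$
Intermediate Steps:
$k{\left(D \right)} = D^{2}$
$V{\left(L \right)} = L + \left(-348 + L\right) \left(-68 + L\right)$ ($V{\left(L \right)} = \left(-348 + L\right) \left(-68 + L\right) + L = L + \left(-348 + L\right) \left(-68 + L\right)$)
$\left(V{\left(-1323 \right)} + k{\left(-681 \right)}\right) + 3368690 = \left(\left(23664 + \left(-1323\right)^{2} - -549045\right) + \left(-681\right)^{2}\right) + 3368690 = \left(\left(23664 + 1750329 + 549045\right) + 463761\right) + 3368690 = \left(2323038 + 463761\right) + 3368690 = 2786799 + 3368690 = 6155489$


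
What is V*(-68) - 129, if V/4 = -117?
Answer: 31695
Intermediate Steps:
V = -468 (V = 4*(-117) = -468)
V*(-68) - 129 = -468*(-68) - 129 = 31824 - 129 = 31695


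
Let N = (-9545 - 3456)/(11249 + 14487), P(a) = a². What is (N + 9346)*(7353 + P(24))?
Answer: 1907048628495/25736 ≈ 7.4100e+7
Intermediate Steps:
N = -13001/25736 ≈ -0.50517
(N + 9346)*(7353 + P(24)) = (-13001/25736 + 9346)*(7353 + 24²) = 240515655*(7353 + 576)/25736 = (240515655/25736)*7929 = 1907048628495/25736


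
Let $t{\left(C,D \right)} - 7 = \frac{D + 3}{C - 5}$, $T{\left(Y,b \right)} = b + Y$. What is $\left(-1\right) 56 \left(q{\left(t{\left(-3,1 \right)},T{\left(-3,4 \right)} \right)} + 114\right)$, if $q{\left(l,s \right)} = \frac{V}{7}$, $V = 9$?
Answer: $-6456$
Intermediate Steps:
$T{\left(Y,b \right)} = Y + b$
$t{\left(C,D \right)} = 7 + \frac{3 + D}{-5 + C}$ ($t{\left(C,D \right)} = 7 + \frac{D + 3}{C - 5} = 7 + \frac{3 + D}{-5 + C}$)
$q{\left(l,s \right)} = \frac{9}{7}$
$\left(-1\right) 56 \left(q{\left(t{\left(-3,1 \right)},T{\left(-3,4 \right)} \right)} + 114\right) = \left(-1\right) 56 \left(\frac{9}{7} + 114\right) = \left(-56\right) \frac{807}{7} = -6456$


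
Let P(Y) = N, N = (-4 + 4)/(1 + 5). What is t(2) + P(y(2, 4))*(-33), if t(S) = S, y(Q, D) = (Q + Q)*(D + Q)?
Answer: 2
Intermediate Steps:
y(Q, D) = 2*Q*(D + Q) (y(Q, D) = (2*Q)*(D + Q) = 2*Q*(D + Q))
N = 0 (N = 0/6 = 0*(⅙) = 0)
P(Y) = 0
t(2) + P(y(2, 4))*(-33) = 2 + 0*(-33) = 2 + 0 = 2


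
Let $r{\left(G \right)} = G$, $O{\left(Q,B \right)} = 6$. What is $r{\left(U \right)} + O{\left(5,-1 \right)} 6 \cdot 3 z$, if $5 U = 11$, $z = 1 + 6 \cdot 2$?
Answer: $\frac{7031}{5} \approx 1406.2$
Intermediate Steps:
$z = 13$ ($z = 1 + 12 = 13$)
$U = \frac{11}{5}$ ($U = \frac{1}{5} \cdot 11 = \frac{11}{5} \approx 2.2$)
$r{\left(U \right)} + O{\left(5,-1 \right)} 6 \cdot 3 z = \frac{11}{5} + 6 \cdot 6 \cdot 3 \cdot 13 = \frac{11}{5} + 36 \cdot 3 \cdot 13 = \frac{11}{5} + 108 \cdot 13 = \frac{11}{5} + 1404 = \frac{7031}{5}$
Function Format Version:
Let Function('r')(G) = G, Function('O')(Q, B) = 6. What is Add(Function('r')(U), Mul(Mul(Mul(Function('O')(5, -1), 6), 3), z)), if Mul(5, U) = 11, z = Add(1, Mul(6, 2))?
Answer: Rational(7031, 5) ≈ 1406.2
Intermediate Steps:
z = 13 (z = Add(1, 12) = 13)
U = Rational(11, 5) (U = Mul(Rational(1, 5), 11) = Rational(11, 5) ≈ 2.2000)
Add(Function('r')(U), Mul(Mul(Mul(Function('O')(5, -1), 6), 3), z)) = Add(Rational(11, 5), Mul(Mul(Mul(6, 6), 3), 13)) = Add(Rational(11, 5), Mul(Mul(36, 3), 13)) = Add(Rational(11, 5), Mul(108, 13)) = Add(Rational(11, 5), 1404) = Rational(7031, 5)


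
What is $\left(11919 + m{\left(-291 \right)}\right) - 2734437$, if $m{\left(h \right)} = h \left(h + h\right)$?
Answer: $-2553156$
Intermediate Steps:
$m{\left(h \right)} = 2 h^{2}$ ($m{\left(h \right)} = h 2 h = 2 h^{2}$)
$\left(11919 + m{\left(-291 \right)}\right) - 2734437 = \left(11919 + 2 \left(-291\right)^{2}\right) - 2734437 = \left(11919 + 2 \cdot 84681\right) - 2734437 = \left(11919 + 169362\right) - 2734437 = 181281 - 2734437 = -2553156$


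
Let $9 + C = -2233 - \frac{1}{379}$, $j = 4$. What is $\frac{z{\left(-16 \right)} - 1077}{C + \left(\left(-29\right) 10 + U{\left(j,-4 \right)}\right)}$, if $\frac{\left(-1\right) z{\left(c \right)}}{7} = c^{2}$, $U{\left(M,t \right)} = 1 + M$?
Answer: $\frac{1087351}{957734} \approx 1.1353$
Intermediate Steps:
$C = - \frac{849719}{379}$ ($C = -9 - \frac{846308}{379} = - \frac{849719}{379} \approx -2242.0$)
$z{\left(c \right)} = - 7 c^{2}$
$\frac{z{\left(-16 \right)} - 1077}{C + \left(\left(-29\right) 10 + U{\left(j,-4 \right)}\right)} = \frac{- 7 \left(-16\right)^{2} - 1077}{- \frac{849719}{379} + \left(\left(-29\right) 10 + \left(1 + 4\right)\right)} = \frac{\left(-7\right) 256 - 1077}{- \frac{849719}{379} + \left(-290 + 5\right)} = \frac{-1792 - 1077}{- \frac{849719}{379} - 285} = - \frac{2869}{- \frac{957734}{379}} = \left(-2869\right) \left(- \frac{379}{957734}\right) = \frac{1087351}{957734}$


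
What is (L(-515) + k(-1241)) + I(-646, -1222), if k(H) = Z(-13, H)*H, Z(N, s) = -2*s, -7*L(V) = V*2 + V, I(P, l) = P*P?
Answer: -18638377/7 ≈ -2.6626e+6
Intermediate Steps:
I(P, l) = P²
L(V) = -3*V/7 (L(V) = -(V*2 + V)/7 = -(2*V + V)/7 = -3*V/7)
k(H) = -2*H² (k(H) = (-2*H)*H = -2*H²)
(L(-515) + k(-1241)) + I(-646, -1222) = (-3/7*(-515) - 2*(-1241)²) + (-646)² = (1545/7 - 2*1540081) + 417316 = (1545/7 - 3080162) + 417316 = -21559589/7 + 417316 = -18638377/7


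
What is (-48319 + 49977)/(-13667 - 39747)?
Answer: -829/26707 ≈ -0.031041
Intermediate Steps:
(-48319 + 49977)/(-13667 - 39747) = 1658/(-53414) = 1658*(-1/53414) = -829/26707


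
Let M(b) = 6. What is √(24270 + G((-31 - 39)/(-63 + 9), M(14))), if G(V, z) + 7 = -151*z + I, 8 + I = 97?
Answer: √23446 ≈ 153.12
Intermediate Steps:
I = 89 (I = -8 + 97 = 89)
G(V, z) = 82 - 151*z (G(V, z) = -7 + (-151*z + 89) = -7 + (89 - 151*z) = 82 - 151*z)
√(24270 + G((-31 - 39)/(-63 + 9), M(14))) = √(24270 + (82 - 151*6)) = √(24270 + (82 - 906)) = √(24270 - 824) = √23446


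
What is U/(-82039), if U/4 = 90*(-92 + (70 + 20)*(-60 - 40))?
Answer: 3273120/82039 ≈ 39.897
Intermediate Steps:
U = -3273120 (U = 4*(90*(-92 + (70 + 20)*(-60 - 40))) = 4*(90*(-92 + 90*(-100))) = 4*(90*(-92 - 9000)) = 4*(90*(-9092)) = 4*(-818280) = -3273120)
U/(-82039) = -3273120/(-82039) = -3273120*(-1/82039) = 3273120/82039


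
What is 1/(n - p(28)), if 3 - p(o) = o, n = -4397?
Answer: -1/4372 ≈ -0.00022873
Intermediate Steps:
p(o) = 3 - o
1/(n - p(28)) = 1/(-4397 - (3 - 1*28)) = 1/(-4397 - (3 - 28)) = 1/(-4397 - 1*(-25)) = 1/(-4397 + 25) = 1/(-4372) = -1/4372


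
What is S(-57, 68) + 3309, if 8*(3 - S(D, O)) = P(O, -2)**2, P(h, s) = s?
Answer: 6623/2 ≈ 3311.5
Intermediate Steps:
S(D, O) = 5/2 (S(D, O) = 3 - 1/8*(-2)**2 = 3 - 1/8*4 = 3 - 1/2 = 5/2)
S(-57, 68) + 3309 = 5/2 + 3309 = 6623/2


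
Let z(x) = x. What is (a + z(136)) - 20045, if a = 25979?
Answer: 6070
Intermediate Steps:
(a + z(136)) - 20045 = (25979 + 136) - 20045 = 26115 - 20045 = 6070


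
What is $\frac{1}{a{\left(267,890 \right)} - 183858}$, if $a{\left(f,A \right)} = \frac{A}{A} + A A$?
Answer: $\frac{1}{608243} \approx 1.6441 \cdot 10^{-6}$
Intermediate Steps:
$a{\left(f,A \right)} = 1 + A^{2}$
$\frac{1}{a{\left(267,890 \right)} - 183858} = \frac{1}{\left(1 + 890^{2}\right) - 183858} = \frac{1}{\left(1 + 792100\right) - 183858} = \frac{1}{792101 - 183858} = \frac{1}{608243}$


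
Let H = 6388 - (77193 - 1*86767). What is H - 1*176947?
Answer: -160985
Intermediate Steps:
H = 15962 (H = 6388 - (77193 - 86767) = 6388 - 1*(-9574) = 6388 + 9574 = 15962)
H - 1*176947 = 15962 - 1*176947 = 15962 - 176947 = -160985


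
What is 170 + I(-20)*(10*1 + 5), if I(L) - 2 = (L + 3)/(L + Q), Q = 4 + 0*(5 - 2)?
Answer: 3455/16 ≈ 215.94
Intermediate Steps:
Q = 4 (Q = 4 + 0*3 = 4 + 0 = 4)
I(L) = 2 + (3 + L)/(4 + L) (I(L) = 2 + (L + 3)/(L + 4) = 2 + (3 + L)/(4 + L))
170 + I(-20)*(10*1 + 5) = 170 + ((11 + 3*(-20))/(4 - 20))*(10*1 + 5) = 170 + ((11 - 60)/(-16))*(10 + 5) = 170 - 1/16*(-49)*15 = 170 + (49/16)*15 = 170 + 735/16 = 3455/16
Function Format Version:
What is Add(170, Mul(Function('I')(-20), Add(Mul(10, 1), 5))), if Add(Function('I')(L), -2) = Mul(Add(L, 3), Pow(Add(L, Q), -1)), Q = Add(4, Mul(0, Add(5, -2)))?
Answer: Rational(3455, 16) ≈ 215.94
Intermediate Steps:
Q = 4 (Q = Add(4, Mul(0, 3)) = Add(4, 0) = 4)
Function('I')(L) = Add(2, Mul(Pow(Add(4, L), -1), Add(3, L))) (Function('I')(L) = Add(2, Mul(Add(L, 3), Pow(Add(L, 4), -1))) = Add(2, Mul(Add(3, L), Pow(Add(4, L), -1))) = Add(2, Mul(Pow(Add(4, L), -1), Add(3, L))))
Add(170, Mul(Function('I')(-20), Add(Mul(10, 1), 5))) = Add(170, Mul(Mul(Pow(Add(4, -20), -1), Add(11, Mul(3, -20))), Add(Mul(10, 1), 5))) = Add(170, Mul(Mul(Pow(-16, -1), Add(11, -60)), Add(10, 5))) = Add(170, Mul(Mul(Rational(-1, 16), -49), 15)) = Add(170, Mul(Rational(49, 16), 15)) = Add(170, Rational(735, 16)) = Rational(3455, 16)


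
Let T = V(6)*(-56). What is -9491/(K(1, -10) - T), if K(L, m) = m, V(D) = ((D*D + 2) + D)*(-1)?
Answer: 9491/2474 ≈ 3.8363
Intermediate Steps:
V(D) = -2 - D - D**2 (V(D) = ((D**2 + 2) + D)*(-1) = ((2 + D**2) + D)*(-1) = (2 + D + D**2)*(-1) = -2 - D - D**2)
T = 2464 (T = (-2 - 1*6 - 1*6**2)*(-56) = (-2 - 6 - 1*36)*(-56) = (-2 - 6 - 36)*(-56) = -44*(-56) = 2464)
-9491/(K(1, -10) - T) = -9491/(-10 - 1*2464) = -9491/(-10 - 2464) = -9491/(-2474) = -9491*(-1/2474) = 9491/2474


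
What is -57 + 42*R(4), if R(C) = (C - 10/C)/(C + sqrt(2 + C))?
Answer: -159/5 - 63*sqrt(6)/10 ≈ -47.232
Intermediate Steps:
R(C) = (C - 10/C)/(C + sqrt(2 + C))
-57 + 42*R(4) = -57 + 42*((-10 + 4**2)/(4*(4 + sqrt(2 + 4)))) = -57 + 42*((-10 + 16)/(4*(4 + sqrt(6)))) = -57 + 42*((1/4)*6/(4 + sqrt(6))) = -57 + 42*(3/(2*(4 + sqrt(6)))) = -57 + 63/(4 + sqrt(6))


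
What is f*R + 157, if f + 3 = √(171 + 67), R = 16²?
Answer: -611 + 256*√238 ≈ 3338.4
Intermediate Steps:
R = 256
f = -3 + √238 (f = -3 + √(171 + 67) = -3 + √238 ≈ 12.427)
f*R + 157 = (-3 + √238)*256 + 157 = (-768 + 256*√238) + 157 = -611 + 256*√238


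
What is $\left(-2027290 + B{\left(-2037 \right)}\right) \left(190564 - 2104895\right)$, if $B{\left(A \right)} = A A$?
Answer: $-4062361614149$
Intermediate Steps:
$B{\left(A \right)} = A^{2}$
$\left(-2027290 + B{\left(-2037 \right)}\right) \left(190564 - 2104895\right) = \left(-2027290 + \left(-2037\right)^{2}\right) \left(190564 - 2104895\right) = \left(-2027290 + 4149369\right) \left(-1914331\right) = 2122079 \left(-1914331\right) = -4062361614149$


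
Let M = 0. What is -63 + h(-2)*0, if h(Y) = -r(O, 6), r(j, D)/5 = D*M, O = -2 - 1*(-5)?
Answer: -63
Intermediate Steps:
O = 3 (O = -2 + 5 = 3)
r(j, D) = 0 (r(j, D) = 5*(D*0) = 5*0 = 0)
h(Y) = 0 (h(Y) = -1*0 = 0)
-63 + h(-2)*0 = -63 + 0*0 = -63 + 0 = -63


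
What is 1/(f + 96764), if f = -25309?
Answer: 1/71455 ≈ 1.3995e-5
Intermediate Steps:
1/(f + 96764) = 1/(-25309 + 96764) = 1/71455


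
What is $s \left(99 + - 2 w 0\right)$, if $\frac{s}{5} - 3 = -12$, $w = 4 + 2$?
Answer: $-4455$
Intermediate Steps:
$w = 6$
$s = -45$ ($s = 15 + 5 \left(-12\right) = 15 - 60 = -45$)
$s \left(99 + - 2 w 0\right) = - 45 \left(99 + \left(-2\right) 6 \cdot 0\right) = - 45 \left(99 - 0\right) = - 45 \left(99 + 0\right) = \left(-45\right) 99 = -4455$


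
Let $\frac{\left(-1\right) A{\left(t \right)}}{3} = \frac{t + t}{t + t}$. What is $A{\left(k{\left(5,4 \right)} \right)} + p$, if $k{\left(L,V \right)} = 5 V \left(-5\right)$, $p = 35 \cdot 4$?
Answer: $137$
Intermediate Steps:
$p = 140$
$k{\left(L,V \right)} = - 25 V$
$A{\left(t \right)} = -3$ ($A{\left(t \right)} = - 3 \frac{t + t}{t + t} = - 3 \frac{2 t}{2 t} = - 3 \cdot 2 t \frac{1}{2 t} = \left(-3\right) 1 = -3$)
$A{\left(k{\left(5,4 \right)} \right)} + p = -3 + 140 = 137$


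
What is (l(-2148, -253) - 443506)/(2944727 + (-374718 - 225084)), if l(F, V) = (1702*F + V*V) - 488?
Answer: -4035881/2344925 ≈ -1.7211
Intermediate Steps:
l(F, V) = -488 + V**2 + 1702*F (l(F, V) = (1702*F + V**2) - 488 = (V**2 + 1702*F) - 488 = -488 + V**2 + 1702*F)
(l(-2148, -253) - 443506)/(2944727 + (-374718 - 225084)) = ((-488 + (-253)**2 + 1702*(-2148)) - 443506)/(2944727 + (-374718 - 225084)) = ((-488 + 64009 - 3655896) - 443506)/(2944727 - 599802) = (-3592375 - 443506)/2344925 = -4035881*1/2344925 = -4035881/2344925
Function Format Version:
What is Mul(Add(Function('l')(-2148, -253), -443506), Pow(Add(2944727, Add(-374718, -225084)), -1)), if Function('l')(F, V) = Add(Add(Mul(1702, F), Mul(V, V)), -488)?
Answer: Rational(-4035881, 2344925) ≈ -1.7211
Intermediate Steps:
Function('l')(F, V) = Add(-488, Pow(V, 2), Mul(1702, F)) (Function('l')(F, V) = Add(Add(Mul(1702, F), Pow(V, 2)), -488) = Add(Add(Pow(V, 2), Mul(1702, F)), -488) = Add(-488, Pow(V, 2), Mul(1702, F)))
Mul(Add(Function('l')(-2148, -253), -443506), Pow(Add(2944727, Add(-374718, -225084)), -1)) = Mul(Add(Add(-488, Pow(-253, 2), Mul(1702, -2148)), -443506), Pow(Add(2944727, Add(-374718, -225084)), -1)) = Mul(Add(Add(-488, 64009, -3655896), -443506), Pow(Add(2944727, -599802), -1)) = Mul(Add(-3592375, -443506), Pow(2344925, -1)) = Mul(-4035881, Rational(1, 2344925)) = Rational(-4035881, 2344925)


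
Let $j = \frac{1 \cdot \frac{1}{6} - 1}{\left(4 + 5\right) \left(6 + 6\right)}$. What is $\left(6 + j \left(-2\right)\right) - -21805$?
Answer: $\frac{7066769}{324} \approx 21811.0$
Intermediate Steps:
$j = - \frac{5}{648}$ ($j = \frac{1 \cdot \frac{1}{6} - 1}{9 \cdot 12} = \frac{\frac{1}{6} - 1}{108} = \left(- \frac{5}{6}\right) \frac{1}{108} = - \frac{5}{648} \approx -0.0077161$)
$\left(6 + j \left(-2\right)\right) - -21805 = \left(6 - - \frac{5}{324}\right) - -21805 = \left(6 + \frac{5}{324}\right) + 21805 = \frac{1949}{324} + 21805 = \frac{7066769}{324}$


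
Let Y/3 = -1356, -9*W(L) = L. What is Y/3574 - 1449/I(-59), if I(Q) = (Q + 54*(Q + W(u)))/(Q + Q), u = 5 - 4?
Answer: -312157368/5809537 ≈ -53.732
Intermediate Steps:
u = 1
W(L) = -L/9
Y = -4068 (Y = 3*(-1356) = -4068)
I(Q) = (-6 + 55*Q)/(2*Q) (I(Q) = (Q + 54*(Q - 1/9*1))/(Q + Q) = (Q + 54*(Q - 1/9))/((2*Q)) = (Q + 54*(-1/9 + Q))*(1/(2*Q)) = (Q + (-6 + 54*Q))*(1/(2*Q)) = (-6 + 55*Q)*(1/(2*Q)) = (-6 + 55*Q)/(2*Q))
Y/3574 - 1449/I(-59) = -4068/3574 - 1449/(55/2 - 3/(-59)) = -4068*1/3574 - 1449/(55/2 - 3*(-1/59)) = -2034/1787 - 1449/(55/2 + 3/59) = -2034/1787 - 1449/3251/118 = -2034/1787 - 1449*118/3251 = -2034/1787 - 170982/3251 = -312157368/5809537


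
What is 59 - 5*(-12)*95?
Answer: 5759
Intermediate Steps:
59 - 5*(-12)*95 = 59 + 60*95 = 59 + 5700 = 5759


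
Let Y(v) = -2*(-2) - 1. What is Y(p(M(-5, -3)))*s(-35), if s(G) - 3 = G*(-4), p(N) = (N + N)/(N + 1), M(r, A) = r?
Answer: 429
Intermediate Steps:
p(N) = 2*N/(1 + N) (p(N) = (2*N)/(1 + N) = 2*N/(1 + N))
s(G) = 3 - 4*G (s(G) = 3 + G*(-4) = 3 - 4*G)
Y(v) = 3 (Y(v) = 4 - 1 = 3)
Y(p(M(-5, -3)))*s(-35) = 3*(3 - 4*(-35)) = 3*(3 + 140) = 3*143 = 429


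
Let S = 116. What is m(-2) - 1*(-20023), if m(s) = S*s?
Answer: 19791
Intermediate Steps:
m(s) = 116*s
m(-2) - 1*(-20023) = 116*(-2) - 1*(-20023) = -232 + 20023 = 19791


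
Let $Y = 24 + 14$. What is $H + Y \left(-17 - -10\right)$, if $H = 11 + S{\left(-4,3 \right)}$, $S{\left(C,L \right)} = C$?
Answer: $-259$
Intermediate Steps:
$H = 7$ ($H = 11 - 4 = 7$)
$Y = 38$
$H + Y \left(-17 - -10\right) = 7 + 38 \left(-17 - -10\right) = 7 + 38 \left(-17 + 10\right) = 7 + 38 \left(-7\right) = 7 - 266 = -259$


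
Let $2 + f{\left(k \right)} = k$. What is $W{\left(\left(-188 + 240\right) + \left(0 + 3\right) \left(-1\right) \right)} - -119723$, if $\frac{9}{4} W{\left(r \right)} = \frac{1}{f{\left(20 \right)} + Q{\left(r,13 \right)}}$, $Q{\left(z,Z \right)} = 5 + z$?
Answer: $\frac{19395127}{162} \approx 1.1972 \cdot 10^{5}$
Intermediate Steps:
$f{\left(k \right)} = -2 + k$
$W{\left(r \right)} = \frac{4}{9 \left(23 + r\right)}$ ($W{\left(r \right)} = \frac{4}{9 \left(\left(-2 + 20\right) + \left(5 + r\right)\right)} = \frac{4}{9 \left(18 + \left(5 + r\right)\right)} = \frac{4}{9 \left(23 + r\right)}$)
$W{\left(\left(-188 + 240\right) + \left(0 + 3\right) \left(-1\right) \right)} - -119723 = \frac{4}{9 \left(23 + \left(\left(-188 + 240\right) + \left(0 + 3\right) \left(-1\right)\right)\right)} - -119723 = \frac{4}{9 \left(23 + \left(52 + 3 \left(-1\right)\right)\right)} + 119723 = \frac{4}{9 \left(23 + \left(52 - 3\right)\right)} + 119723 = \frac{4}{9 \left(23 + 49\right)} + 119723 = \frac{4}{9 \cdot 72} + 119723 = \frac{4}{9} \cdot \frac{1}{72} + 119723 = \frac{1}{162} + 119723 = \frac{19395127}{162}$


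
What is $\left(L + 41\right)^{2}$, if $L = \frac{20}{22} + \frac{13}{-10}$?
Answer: $\frac{19954089}{12100} \approx 1649.1$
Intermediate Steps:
$L = - \frac{43}{110}$ ($L = 20 \cdot \frac{1}{22} + 13 \left(- \frac{1}{10}\right) = \frac{10}{11} - \frac{13}{10} = - \frac{43}{110} \approx -0.39091$)
$\left(L + 41\right)^{2} = \left(- \frac{43}{110} + 41\right)^{2} = \left(\frac{4467}{110}\right)^{2} = \frac{19954089}{12100}$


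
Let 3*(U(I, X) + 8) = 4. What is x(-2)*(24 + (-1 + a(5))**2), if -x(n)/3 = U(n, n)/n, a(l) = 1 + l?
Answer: -490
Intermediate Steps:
U(I, X) = -20/3 (U(I, X) = -8 + (1/3)*4 = -8 + 4/3 = -20/3)
x(n) = 20/n (x(n) = -(-20)/n = 20/n)
x(-2)*(24 + (-1 + a(5))**2) = (20/(-2))*(24 + (-1 + (1 + 5))**2) = (20*(-1/2))*(24 + (-1 + 6)**2) = -10*(24 + 5**2) = -10*(24 + 25) = -10*49 = -490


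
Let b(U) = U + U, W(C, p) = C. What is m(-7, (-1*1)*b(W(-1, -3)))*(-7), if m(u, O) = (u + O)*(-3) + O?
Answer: -119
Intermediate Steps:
b(U) = 2*U
m(u, O) = -3*u - 2*O (m(u, O) = (O + u)*(-3) + O = (-3*O - 3*u) + O = -3*u - 2*O)
m(-7, (-1*1)*b(W(-1, -3)))*(-7) = (-3*(-7) - 2*(-1*1)*2*(-1))*(-7) = (21 - (-2)*(-2))*(-7) = (21 - 2*2)*(-7) = (21 - 4)*(-7) = 17*(-7) = -119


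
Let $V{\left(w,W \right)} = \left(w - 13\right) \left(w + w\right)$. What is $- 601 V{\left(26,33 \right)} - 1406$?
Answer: $-407682$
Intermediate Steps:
$V{\left(w,W \right)} = 2 w \left(-13 + w\right)$ ($V{\left(w,W \right)} = \left(-13 + w\right) 2 w = 2 w \left(-13 + w\right)$)
$- 601 V{\left(26,33 \right)} - 1406 = - 601 \cdot 2 \cdot 26 \left(-13 + 26\right) - 1406 = - 601 \cdot 2 \cdot 26 \cdot 13 - 1406 = \left(-601\right) 676 - 1406 = -406276 - 1406 = -407682$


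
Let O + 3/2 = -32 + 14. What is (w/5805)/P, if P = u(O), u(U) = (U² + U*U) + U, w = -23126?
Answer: -23126/4301505 ≈ -0.0053763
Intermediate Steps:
O = -39/2 (O = -3/2 + (-32 + 14) = -3/2 - 18 = -39/2 ≈ -19.500)
u(U) = U + 2*U² (u(U) = (U² + U²) + U = 2*U² + U = U + 2*U²)
P = 741 (P = -39*(1 + 2*(-39/2))/2 = -39*(1 - 39)/2 = -39/2*(-38) = 741)
(w/5805)/P = -23126/5805/741 = -23126*1/5805*(1/741) = -23126/5805*1/741 = -23126/4301505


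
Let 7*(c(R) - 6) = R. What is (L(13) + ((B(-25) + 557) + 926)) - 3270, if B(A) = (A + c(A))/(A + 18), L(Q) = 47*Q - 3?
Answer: -57613/49 ≈ -1175.8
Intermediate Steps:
L(Q) = -3 + 47*Q
c(R) = 6 + R/7
B(A) = (6 + 8*A/7)/(18 + A) (B(A) = (A + (6 + A/7))/(A + 18) = (6 + 8*A/7)/(18 + A))
(L(13) + ((B(-25) + 557) + 926)) - 3270 = ((-3 + 47*13) + ((2*(21 + 4*(-25))/(7*(18 - 25)) + 557) + 926)) - 3270 = ((-3 + 611) + (((2/7)*(21 - 100)/(-7) + 557) + 926)) - 3270 = (608 + (((2/7)*(-⅐)*(-79) + 557) + 926)) - 3270 = (608 + ((158/49 + 557) + 926)) - 3270 = (608 + (27451/49 + 926)) - 3270 = (608 + 72825/49) - 3270 = 102617/49 - 3270 = -57613/49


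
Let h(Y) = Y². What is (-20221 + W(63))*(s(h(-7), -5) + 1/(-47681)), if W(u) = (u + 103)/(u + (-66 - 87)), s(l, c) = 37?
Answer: -1605467757488/2145645 ≈ -7.4825e+5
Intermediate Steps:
W(u) = (103 + u)/(-153 + u) (W(u) = (103 + u)/(u - 153) = (103 + u)/(-153 + u))
(-20221 + W(63))*(s(h(-7), -5) + 1/(-47681)) = (-20221 + (103 + 63)/(-153 + 63))*(37 + 1/(-47681)) = (-20221 + 166/(-90))*(37 - 1/47681) = (-20221 - 1/90*166)*(1764196/47681) = (-20221 - 83/45)*(1764196/47681) = -910028/45*1764196/47681 = -1605467757488/2145645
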